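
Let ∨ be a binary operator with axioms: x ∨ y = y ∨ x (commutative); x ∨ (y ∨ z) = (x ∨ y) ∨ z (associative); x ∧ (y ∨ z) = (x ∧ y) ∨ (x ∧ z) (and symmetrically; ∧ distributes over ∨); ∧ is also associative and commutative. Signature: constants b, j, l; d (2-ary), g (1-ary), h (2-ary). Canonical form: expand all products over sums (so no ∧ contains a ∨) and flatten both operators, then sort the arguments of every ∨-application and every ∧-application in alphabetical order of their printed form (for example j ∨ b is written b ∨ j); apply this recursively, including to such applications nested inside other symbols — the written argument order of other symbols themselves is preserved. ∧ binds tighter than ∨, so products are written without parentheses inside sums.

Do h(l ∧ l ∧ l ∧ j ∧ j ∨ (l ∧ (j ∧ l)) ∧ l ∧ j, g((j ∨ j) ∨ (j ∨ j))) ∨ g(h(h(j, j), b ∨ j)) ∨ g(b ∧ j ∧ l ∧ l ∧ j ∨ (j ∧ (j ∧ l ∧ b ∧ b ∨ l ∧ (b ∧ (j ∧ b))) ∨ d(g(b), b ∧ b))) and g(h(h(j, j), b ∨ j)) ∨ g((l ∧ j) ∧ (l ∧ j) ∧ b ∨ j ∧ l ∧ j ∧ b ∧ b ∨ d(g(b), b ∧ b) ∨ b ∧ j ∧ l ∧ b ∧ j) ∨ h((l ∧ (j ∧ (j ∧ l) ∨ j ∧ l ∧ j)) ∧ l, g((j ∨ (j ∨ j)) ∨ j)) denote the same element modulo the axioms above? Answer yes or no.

Answer: yes — both canonical forms are g(b ∧ b ∧ j ∧ j ∧ l ∨ b ∧ b ∧ j ∧ j ∧ l ∨ b ∧ j ∧ j ∧ l ∧ l ∨ d(g(b), b ∧ b)) ∨ g(h(h(j, j), b ∨ j)) ∨ h(j ∧ j ∧ l ∧ l ∧ l ∨ j ∧ j ∧ l ∧ l ∧ l, g(j ∨ j ∨ j ∨ j))

Derivation:
Left:  h(l ∧ l ∧ l ∧ j ∧ j ∨ (l ∧ (j ∧ l)) ∧ l ∧ j, g((j ∨ j) ∨ (j ∨ j))) ∨ g(h(h(j, j), b ∨ j)) ∨ g(b ∧ j ∧ l ∧ l ∧ j ∨ (j ∧ (j ∧ l ∧ b ∧ b ∨ l ∧ (b ∧ (j ∧ b))) ∨ d(g(b), b ∧ b)))
  Expand:  h(j ∧ j ∧ l ∧ l ∧ l ∨ j ∧ j ∧ l ∧ l ∧ l, g(j ∨ j ∨ j ∨ j)) ∨ g(h(h(j, j), b ∨ j)) ∨ g(b ∧ b ∧ j ∧ j ∧ l ∨ b ∧ b ∧ j ∧ j ∧ l ∨ b ∧ j ∧ j ∧ l ∧ l ∨ d(g(b), b ∧ b))
  Sort arguments:  g(b ∧ b ∧ j ∧ j ∧ l ∨ b ∧ b ∧ j ∧ j ∧ l ∨ b ∧ j ∧ j ∧ l ∧ l ∨ d(g(b), b ∧ b)) ∨ g(h(h(j, j), b ∨ j)) ∨ h(j ∧ j ∧ l ∧ l ∧ l ∨ j ∧ j ∧ l ∧ l ∧ l, g(j ∨ j ∨ j ∨ j))
Right:  g(h(h(j, j), b ∨ j)) ∨ g((l ∧ j) ∧ (l ∧ j) ∧ b ∨ j ∧ l ∧ j ∧ b ∧ b ∨ d(g(b), b ∧ b) ∨ b ∧ j ∧ l ∧ b ∧ j) ∨ h((l ∧ (j ∧ (j ∧ l) ∨ j ∧ l ∧ j)) ∧ l, g((j ∨ (j ∨ j)) ∨ j))
  Distribute:  g(h(h(j, j), b ∨ j)) ∨ g(b ∧ b ∧ j ∧ j ∧ l ∨ b ∧ b ∧ j ∧ j ∧ l ∨ b ∧ j ∧ j ∧ l ∧ l ∨ d(g(b), b ∧ b)) ∨ h(j ∧ j ∧ l ∧ l ∧ l ∨ j ∧ j ∧ l ∧ l ∧ l, g(j ∨ j ∨ j ∨ j))
  Sort arguments:  g(b ∧ b ∧ j ∧ j ∧ l ∨ b ∧ b ∧ j ∧ j ∧ l ∨ b ∧ j ∧ j ∧ l ∧ l ∨ d(g(b), b ∧ b)) ∨ g(h(h(j, j), b ∨ j)) ∨ h(j ∧ j ∧ l ∧ l ∧ l ∨ j ∧ j ∧ l ∧ l ∧ l, g(j ∨ j ∨ j ∨ j))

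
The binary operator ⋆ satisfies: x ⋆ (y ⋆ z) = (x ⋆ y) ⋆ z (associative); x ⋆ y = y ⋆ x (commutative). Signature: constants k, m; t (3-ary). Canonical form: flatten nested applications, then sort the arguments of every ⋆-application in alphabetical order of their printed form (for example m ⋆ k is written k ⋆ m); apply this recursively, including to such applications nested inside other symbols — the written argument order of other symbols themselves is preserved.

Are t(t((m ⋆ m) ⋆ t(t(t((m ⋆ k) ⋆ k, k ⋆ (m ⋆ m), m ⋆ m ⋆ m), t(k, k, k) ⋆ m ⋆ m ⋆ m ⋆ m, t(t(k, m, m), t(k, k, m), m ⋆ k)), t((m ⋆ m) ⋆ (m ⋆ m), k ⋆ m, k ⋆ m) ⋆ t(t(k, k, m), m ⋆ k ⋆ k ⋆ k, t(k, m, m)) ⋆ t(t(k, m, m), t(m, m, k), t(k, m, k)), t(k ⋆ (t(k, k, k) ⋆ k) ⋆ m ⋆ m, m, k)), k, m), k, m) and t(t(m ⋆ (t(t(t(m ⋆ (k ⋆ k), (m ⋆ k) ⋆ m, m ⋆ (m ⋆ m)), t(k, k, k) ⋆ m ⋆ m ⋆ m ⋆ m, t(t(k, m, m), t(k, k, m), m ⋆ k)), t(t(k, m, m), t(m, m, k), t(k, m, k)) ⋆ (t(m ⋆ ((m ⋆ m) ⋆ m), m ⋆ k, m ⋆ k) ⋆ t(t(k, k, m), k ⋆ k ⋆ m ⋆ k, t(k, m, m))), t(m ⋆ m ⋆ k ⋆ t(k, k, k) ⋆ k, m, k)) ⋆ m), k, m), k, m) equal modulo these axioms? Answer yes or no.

Left:  t(t((m ⋆ m) ⋆ t(t(t((m ⋆ k) ⋆ k, k ⋆ (m ⋆ m), m ⋆ m ⋆ m), t(k, k, k) ⋆ m ⋆ m ⋆ m ⋆ m, t(t(k, m, m), t(k, k, m), m ⋆ k)), t((m ⋆ m) ⋆ (m ⋆ m), k ⋆ m, k ⋆ m) ⋆ t(t(k, k, m), m ⋆ k ⋆ k ⋆ k, t(k, m, m)) ⋆ t(t(k, m, m), t(m, m, k), t(k, m, k)), t(k ⋆ (t(k, k, k) ⋆ k) ⋆ m ⋆ m, m, k)), k, m), k, m)
  Descend into:  (m ⋆ m) ⋆ t(t(t((m ⋆ k) ⋆ k, k ⋆ (m ⋆ m), m ⋆ m ⋆ m), t(k, k, k) ⋆ m ⋆ m ⋆ m ⋆ m, t(t(k, m, m), t(k, k, m), m ⋆ k)), t((m ⋆ m) ⋆ (m ⋆ m), k ⋆ m, k ⋆ m) ⋆ t(t(k, k, m), m ⋆ k ⋆ k ⋆ k, t(k, m, m)) ⋆ t(t(k, m, m), t(m, m, k), t(k, m, k)), t(k ⋆ (t(k, k, k) ⋆ k) ⋆ m ⋆ m, m, k))
  Flatten:  m ⋆ m ⋆ t(t(t((m ⋆ k) ⋆ k, k ⋆ (m ⋆ m), m ⋆ m ⋆ m), t(k, k, k) ⋆ m ⋆ m ⋆ m ⋆ m, t(t(k, m, m), t(k, k, m), m ⋆ k)), t((m ⋆ m) ⋆ (m ⋆ m), k ⋆ m, k ⋆ m) ⋆ t(t(k, k, m), m ⋆ k ⋆ k ⋆ k, t(k, m, m)) ⋆ t(t(k, m, m), t(m, m, k), t(k, m, k)), t(k ⋆ (t(k, k, k) ⋆ k) ⋆ m ⋆ m, m, k))
  Inside:  t(t(t((m ⋆ k) ⋆ k, k ⋆ (m ⋆ m), m ⋆ m ⋆ m), t(k, k, k) ⋆ m ⋆ m ⋆ m ⋆ m, t(t(k, m, m), t(k, k, m), m ⋆ k)), t((m ⋆ m) ⋆ (m ⋆ m), k ⋆ m, k ⋆ m) ⋆ t(t(k, k, m), m ⋆ k ⋆ k ⋆ k, t(k, m, m)) ⋆ t(t(k, m, m), t(m, m, k), t(k, m, k)), t(k ⋆ (t(k, k, k) ⋆ k) ⋆ m ⋆ m, m, k))  →  t(t(t(k ⋆ k ⋆ m, k ⋆ m ⋆ m, m ⋆ m ⋆ m), m ⋆ m ⋆ m ⋆ m ⋆ t(k, k, k), t(t(k, m, m), t(k, k, m), k ⋆ m)), t(m ⋆ m ⋆ m ⋆ m, k ⋆ m, k ⋆ m) ⋆ t(t(k, k, m), k ⋆ k ⋆ k ⋆ m, t(k, m, m)) ⋆ t(t(k, m, m), t(m, m, k), t(k, m, k)), t(k ⋆ k ⋆ m ⋆ m ⋆ t(k, k, k), m, k))
  Sort arguments:  m ⋆ m ⋆ t(t(t(k ⋆ k ⋆ m, k ⋆ m ⋆ m, m ⋆ m ⋆ m), m ⋆ m ⋆ m ⋆ m ⋆ t(k, k, k), t(t(k, m, m), t(k, k, m), k ⋆ m)), t(m ⋆ m ⋆ m ⋆ m, k ⋆ m, k ⋆ m) ⋆ t(t(k, k, m), k ⋆ k ⋆ k ⋆ m, t(k, m, m)) ⋆ t(t(k, m, m), t(m, m, k), t(k, m, k)), t(k ⋆ k ⋆ m ⋆ m ⋆ t(k, k, k), m, k))
  Put back:  t(t(m ⋆ m ⋆ t(t(t(k ⋆ k ⋆ m, k ⋆ m ⋆ m, m ⋆ m ⋆ m), m ⋆ m ⋆ m ⋆ m ⋆ t(k, k, k), t(t(k, m, m), t(k, k, m), k ⋆ m)), t(m ⋆ m ⋆ m ⋆ m, k ⋆ m, k ⋆ m) ⋆ t(t(k, k, m), k ⋆ k ⋆ k ⋆ m, t(k, m, m)) ⋆ t(t(k, m, m), t(m, m, k), t(k, m, k)), t(k ⋆ k ⋆ m ⋆ m ⋆ t(k, k, k), m, k)), k, m), k, m)
Right:  t(t(m ⋆ (t(t(t(m ⋆ (k ⋆ k), (m ⋆ k) ⋆ m, m ⋆ (m ⋆ m)), t(k, k, k) ⋆ m ⋆ m ⋆ m ⋆ m, t(t(k, m, m), t(k, k, m), m ⋆ k)), t(t(k, m, m), t(m, m, k), t(k, m, k)) ⋆ (t(m ⋆ ((m ⋆ m) ⋆ m), m ⋆ k, m ⋆ k) ⋆ t(t(k, k, m), k ⋆ k ⋆ m ⋆ k, t(k, m, m))), t(m ⋆ m ⋆ k ⋆ t(k, k, k) ⋆ k, m, k)) ⋆ m), k, m), k, m)
  Focus inside:  m ⋆ (t(t(t(m ⋆ (k ⋆ k), (m ⋆ k) ⋆ m, m ⋆ (m ⋆ m)), t(k, k, k) ⋆ m ⋆ m ⋆ m ⋆ m, t(t(k, m, m), t(k, k, m), m ⋆ k)), t(t(k, m, m), t(m, m, k), t(k, m, k)) ⋆ (t(m ⋆ ((m ⋆ m) ⋆ m), m ⋆ k, m ⋆ k) ⋆ t(t(k, k, m), k ⋆ k ⋆ m ⋆ k, t(k, m, m))), t(m ⋆ m ⋆ k ⋆ t(k, k, k) ⋆ k, m, k)) ⋆ m)
  Merge nested applications:  m ⋆ t(t(t(m ⋆ (k ⋆ k), (m ⋆ k) ⋆ m, m ⋆ (m ⋆ m)), t(k, k, k) ⋆ m ⋆ m ⋆ m ⋆ m, t(t(k, m, m), t(k, k, m), m ⋆ k)), t(t(k, m, m), t(m, m, k), t(k, m, k)) ⋆ (t(m ⋆ ((m ⋆ m) ⋆ m), m ⋆ k, m ⋆ k) ⋆ t(t(k, k, m), k ⋆ k ⋆ m ⋆ k, t(k, m, m))), t(m ⋆ m ⋆ k ⋆ t(k, k, k) ⋆ k, m, k)) ⋆ m
  Simplify inside:  t(t(t(m ⋆ (k ⋆ k), (m ⋆ k) ⋆ m, m ⋆ (m ⋆ m)), t(k, k, k) ⋆ m ⋆ m ⋆ m ⋆ m, t(t(k, m, m), t(k, k, m), m ⋆ k)), t(t(k, m, m), t(m, m, k), t(k, m, k)) ⋆ (t(m ⋆ ((m ⋆ m) ⋆ m), m ⋆ k, m ⋆ k) ⋆ t(t(k, k, m), k ⋆ k ⋆ m ⋆ k, t(k, m, m))), t(m ⋆ m ⋆ k ⋆ t(k, k, k) ⋆ k, m, k))  →  t(t(t(k ⋆ k ⋆ m, k ⋆ m ⋆ m, m ⋆ m ⋆ m), m ⋆ m ⋆ m ⋆ m ⋆ t(k, k, k), t(t(k, m, m), t(k, k, m), k ⋆ m)), t(m ⋆ m ⋆ m ⋆ m, k ⋆ m, k ⋆ m) ⋆ t(t(k, k, m), k ⋆ k ⋆ k ⋆ m, t(k, m, m)) ⋆ t(t(k, m, m), t(m, m, k), t(k, m, k)), t(k ⋆ k ⋆ m ⋆ m ⋆ t(k, k, k), m, k))
  Sort:  m ⋆ m ⋆ t(t(t(k ⋆ k ⋆ m, k ⋆ m ⋆ m, m ⋆ m ⋆ m), m ⋆ m ⋆ m ⋆ m ⋆ t(k, k, k), t(t(k, m, m), t(k, k, m), k ⋆ m)), t(m ⋆ m ⋆ m ⋆ m, k ⋆ m, k ⋆ m) ⋆ t(t(k, k, m), k ⋆ k ⋆ k ⋆ m, t(k, m, m)) ⋆ t(t(k, m, m), t(m, m, k), t(k, m, k)), t(k ⋆ k ⋆ m ⋆ m ⋆ t(k, k, k), m, k))
  Reassemble:  t(t(m ⋆ m ⋆ t(t(t(k ⋆ k ⋆ m, k ⋆ m ⋆ m, m ⋆ m ⋆ m), m ⋆ m ⋆ m ⋆ m ⋆ t(k, k, k), t(t(k, m, m), t(k, k, m), k ⋆ m)), t(m ⋆ m ⋆ m ⋆ m, k ⋆ m, k ⋆ m) ⋆ t(t(k, k, m), k ⋆ k ⋆ k ⋆ m, t(k, m, m)) ⋆ t(t(k, m, m), t(m, m, k), t(k, m, k)), t(k ⋆ k ⋆ m ⋆ m ⋆ t(k, k, k), m, k)), k, m), k, m)

Answer: yes — both canonical forms are t(t(m ⋆ m ⋆ t(t(t(k ⋆ k ⋆ m, k ⋆ m ⋆ m, m ⋆ m ⋆ m), m ⋆ m ⋆ m ⋆ m ⋆ t(k, k, k), t(t(k, m, m), t(k, k, m), k ⋆ m)), t(m ⋆ m ⋆ m ⋆ m, k ⋆ m, k ⋆ m) ⋆ t(t(k, k, m), k ⋆ k ⋆ k ⋆ m, t(k, m, m)) ⋆ t(t(k, m, m), t(m, m, k), t(k, m, k)), t(k ⋆ k ⋆ m ⋆ m ⋆ t(k, k, k), m, k)), k, m), k, m)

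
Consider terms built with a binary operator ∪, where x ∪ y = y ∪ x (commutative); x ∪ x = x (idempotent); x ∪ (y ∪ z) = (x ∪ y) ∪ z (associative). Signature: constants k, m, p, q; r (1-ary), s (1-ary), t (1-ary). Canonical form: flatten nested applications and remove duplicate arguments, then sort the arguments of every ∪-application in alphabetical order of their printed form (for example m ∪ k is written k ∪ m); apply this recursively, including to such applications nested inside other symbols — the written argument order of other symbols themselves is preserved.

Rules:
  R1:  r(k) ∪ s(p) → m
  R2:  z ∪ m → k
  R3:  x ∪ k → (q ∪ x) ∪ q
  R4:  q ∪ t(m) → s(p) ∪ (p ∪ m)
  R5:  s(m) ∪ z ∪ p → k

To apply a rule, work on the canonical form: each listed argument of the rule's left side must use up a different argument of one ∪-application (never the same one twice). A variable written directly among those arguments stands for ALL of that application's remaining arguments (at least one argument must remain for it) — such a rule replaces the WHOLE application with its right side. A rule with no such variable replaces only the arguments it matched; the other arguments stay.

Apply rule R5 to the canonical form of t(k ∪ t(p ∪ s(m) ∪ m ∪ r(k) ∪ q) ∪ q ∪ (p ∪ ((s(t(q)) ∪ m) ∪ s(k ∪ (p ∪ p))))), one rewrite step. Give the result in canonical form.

Answer: t(k ∪ m ∪ p ∪ q ∪ s(k ∪ p) ∪ s(t(q)) ∪ t(k))

Derivation:
Canonical form:  t(k ∪ m ∪ p ∪ q ∪ s(k ∪ p) ∪ s(t(q)) ∪ t(m ∪ p ∪ q ∪ r(k) ∪ s(m)))
R5 matches:  uses p, s(m);  z := m ∪ q ∪ r(k)
The extension variable absorbs all remaining arguments, so the whole application is rewritten.
New term:  t(k ∪ m ∪ p ∪ q ∪ s(k ∪ p) ∪ s(t(q)) ∪ t(k))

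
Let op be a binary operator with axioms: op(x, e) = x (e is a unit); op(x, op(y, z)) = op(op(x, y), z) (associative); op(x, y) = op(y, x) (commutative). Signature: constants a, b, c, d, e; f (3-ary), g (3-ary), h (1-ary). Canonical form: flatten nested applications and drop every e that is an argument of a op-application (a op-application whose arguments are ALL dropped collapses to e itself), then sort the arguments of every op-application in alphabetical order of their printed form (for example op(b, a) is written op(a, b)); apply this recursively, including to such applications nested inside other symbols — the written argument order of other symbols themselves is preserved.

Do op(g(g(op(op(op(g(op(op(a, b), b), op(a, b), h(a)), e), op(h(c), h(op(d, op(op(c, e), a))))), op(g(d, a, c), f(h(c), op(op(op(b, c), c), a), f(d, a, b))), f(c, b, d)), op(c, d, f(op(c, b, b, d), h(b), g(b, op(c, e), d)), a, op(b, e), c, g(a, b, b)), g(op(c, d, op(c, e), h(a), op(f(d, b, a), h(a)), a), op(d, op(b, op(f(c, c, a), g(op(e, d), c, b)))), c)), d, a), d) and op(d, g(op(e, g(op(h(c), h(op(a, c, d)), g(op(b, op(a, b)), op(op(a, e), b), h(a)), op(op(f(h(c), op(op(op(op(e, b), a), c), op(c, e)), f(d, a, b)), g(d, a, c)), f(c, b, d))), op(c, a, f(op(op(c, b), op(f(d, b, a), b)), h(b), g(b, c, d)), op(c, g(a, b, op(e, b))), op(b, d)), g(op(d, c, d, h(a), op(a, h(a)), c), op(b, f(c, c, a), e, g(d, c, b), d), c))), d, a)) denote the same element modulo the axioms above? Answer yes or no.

Left:  op(g(g(op(op(op(g(op(op(a, b), b), op(a, b), h(a)), e), op(h(c), h(op(d, op(op(c, e), a))))), op(g(d, a, c), f(h(c), op(op(op(b, c), c), a), f(d, a, b))), f(c, b, d)), op(c, d, f(op(c, b, b, d), h(b), g(b, op(c, e), d)), a, op(b, e), c, g(a, b, b)), g(op(c, d, op(c, e), h(a), op(f(d, b, a), h(a)), a), op(d, op(b, op(f(c, c, a), g(op(e, d), c, b)))), c)), d, a), d)
  Canonicalize subterm:  g(g(op(op(op(g(op(op(a, b), b), op(a, b), h(a)), e), op(h(c), h(op(d, op(op(c, e), a))))), op(g(d, a, c), f(h(c), op(op(op(b, c), c), a), f(d, a, b))), f(c, b, d)), op(c, d, f(op(c, b, b, d), h(b), g(b, op(c, e), d)), a, op(b, e), c, g(a, b, b)), g(op(c, d, op(c, e), h(a), op(f(d, b, a), h(a)), a), op(d, op(b, op(f(c, c, a), g(op(e, d), c, b)))), c)), d, a)  →  g(g(op(f(c, b, d), f(h(c), op(a, b, c, c), f(d, a, b)), g(d, a, c), g(op(a, b, b), op(a, b), h(a)), h(c), h(op(a, c, d))), op(a, b, c, c, d, f(op(b, b, c, d), h(b), g(b, c, d)), g(a, b, b)), g(op(a, c, c, d, f(d, b, a), h(a), h(a)), op(b, d, f(c, c, a), g(d, c, b)), c)), d, a)
  Sort:  op(d, g(g(op(f(c, b, d), f(h(c), op(a, b, c, c), f(d, a, b)), g(d, a, c), g(op(a, b, b), op(a, b), h(a)), h(c), h(op(a, c, d))), op(a, b, c, c, d, f(op(b, b, c, d), h(b), g(b, c, d)), g(a, b, b)), g(op(a, c, c, d, f(d, b, a), h(a), h(a)), op(b, d, f(c, c, a), g(d, c, b)), c)), d, a))
Right:  op(d, g(op(e, g(op(h(c), h(op(a, c, d)), g(op(b, op(a, b)), op(op(a, e), b), h(a)), op(op(f(h(c), op(op(op(op(e, b), a), c), op(c, e)), f(d, a, b)), g(d, a, c)), f(c, b, d))), op(c, a, f(op(op(c, b), op(f(d, b, a), b)), h(b), g(b, c, d)), op(c, g(a, b, op(e, b))), op(b, d)), g(op(d, c, d, h(a), op(a, h(a)), c), op(b, f(c, c, a), e, g(d, c, b), d), c))), d, a))
  Simplify inside:  g(op(e, g(op(h(c), h(op(a, c, d)), g(op(b, op(a, b)), op(op(a, e), b), h(a)), op(op(f(h(c), op(op(op(op(e, b), a), c), op(c, e)), f(d, a, b)), g(d, a, c)), f(c, b, d))), op(c, a, f(op(op(c, b), op(f(d, b, a), b)), h(b), g(b, c, d)), op(c, g(a, b, op(e, b))), op(b, d)), g(op(d, c, d, h(a), op(a, h(a)), c), op(b, f(c, c, a), e, g(d, c, b), d), c))), d, a)  →  g(g(op(f(c, b, d), f(h(c), op(a, b, c, c), f(d, a, b)), g(d, a, c), g(op(a, b, b), op(a, b), h(a)), h(c), h(op(a, c, d))), op(a, b, c, c, d, f(op(b, b, c, f(d, b, a)), h(b), g(b, c, d)), g(a, b, b)), g(op(a, c, c, d, d, h(a), h(a)), op(b, d, f(c, c, a), g(d, c, b)), c)), d, a)
  Sort arguments:  op(d, g(g(op(f(c, b, d), f(h(c), op(a, b, c, c), f(d, a, b)), g(d, a, c), g(op(a, b, b), op(a, b), h(a)), h(c), h(op(a, c, d))), op(a, b, c, c, d, f(op(b, b, c, f(d, b, a)), h(b), g(b, c, d)), g(a, b, b)), g(op(a, c, c, d, d, h(a), h(a)), op(b, d, f(c, c, a), g(d, c, b)), c)), d, a))

Answer: no — op(d, g(g(op(f(c, b, d), f(h(c), op(a, b, c, c), f(d, a, b)), g(d, a, c), g(op(a, b, b), op(a, b), h(a)), h(c), h(op(a, c, d))), op(a, b, c, c, d, f(op(b, b, c, d), h(b), g(b, c, d)), g(a, b, b)), g(op(a, c, c, d, f(d, b, a), h(a), h(a)), op(b, d, f(c, c, a), g(d, c, b)), c)), d, a)) vs op(d, g(g(op(f(c, b, d), f(h(c), op(a, b, c, c), f(d, a, b)), g(d, a, c), g(op(a, b, b), op(a, b), h(a)), h(c), h(op(a, c, d))), op(a, b, c, c, d, f(op(b, b, c, f(d, b, a)), h(b), g(b, c, d)), g(a, b, b)), g(op(a, c, c, d, d, h(a), h(a)), op(b, d, f(c, c, a), g(d, c, b)), c)), d, a))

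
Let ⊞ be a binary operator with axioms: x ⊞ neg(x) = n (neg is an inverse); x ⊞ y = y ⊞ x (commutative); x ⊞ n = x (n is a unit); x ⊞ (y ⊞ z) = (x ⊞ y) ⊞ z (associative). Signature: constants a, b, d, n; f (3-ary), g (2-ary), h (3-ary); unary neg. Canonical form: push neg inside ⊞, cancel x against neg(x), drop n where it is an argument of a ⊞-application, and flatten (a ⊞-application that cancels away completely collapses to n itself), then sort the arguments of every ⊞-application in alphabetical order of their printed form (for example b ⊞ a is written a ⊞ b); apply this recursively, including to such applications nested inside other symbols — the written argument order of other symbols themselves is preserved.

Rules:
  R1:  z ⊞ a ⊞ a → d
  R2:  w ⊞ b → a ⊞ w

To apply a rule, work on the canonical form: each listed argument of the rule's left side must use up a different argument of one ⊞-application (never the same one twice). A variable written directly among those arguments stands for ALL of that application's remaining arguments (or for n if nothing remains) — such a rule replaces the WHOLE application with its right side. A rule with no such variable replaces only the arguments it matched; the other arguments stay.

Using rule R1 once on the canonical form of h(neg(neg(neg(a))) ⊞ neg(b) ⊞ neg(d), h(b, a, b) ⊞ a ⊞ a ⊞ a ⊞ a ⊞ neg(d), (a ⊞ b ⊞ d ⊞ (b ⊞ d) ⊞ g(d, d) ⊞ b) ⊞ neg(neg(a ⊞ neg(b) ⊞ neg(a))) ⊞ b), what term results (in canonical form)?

Answer: h(neg(a) ⊞ neg(b) ⊞ neg(d), d, a ⊞ b ⊞ b ⊞ b ⊞ d ⊞ d ⊞ g(d, d))

Derivation:
Canonical form:  h(neg(a) ⊞ neg(b) ⊞ neg(d), a ⊞ a ⊞ a ⊞ a ⊞ h(b, a, b) ⊞ neg(d), a ⊞ b ⊞ b ⊞ b ⊞ d ⊞ d ⊞ g(d, d))
Apply R1:  consuming a, a;  z := a ⊞ a ⊞ h(b, a, b) ⊞ neg(d)
The variable takes the whole remainder — replace the entire application.
Result:  h(neg(a) ⊞ neg(b) ⊞ neg(d), d, a ⊞ b ⊞ b ⊞ b ⊞ d ⊞ d ⊞ g(d, d))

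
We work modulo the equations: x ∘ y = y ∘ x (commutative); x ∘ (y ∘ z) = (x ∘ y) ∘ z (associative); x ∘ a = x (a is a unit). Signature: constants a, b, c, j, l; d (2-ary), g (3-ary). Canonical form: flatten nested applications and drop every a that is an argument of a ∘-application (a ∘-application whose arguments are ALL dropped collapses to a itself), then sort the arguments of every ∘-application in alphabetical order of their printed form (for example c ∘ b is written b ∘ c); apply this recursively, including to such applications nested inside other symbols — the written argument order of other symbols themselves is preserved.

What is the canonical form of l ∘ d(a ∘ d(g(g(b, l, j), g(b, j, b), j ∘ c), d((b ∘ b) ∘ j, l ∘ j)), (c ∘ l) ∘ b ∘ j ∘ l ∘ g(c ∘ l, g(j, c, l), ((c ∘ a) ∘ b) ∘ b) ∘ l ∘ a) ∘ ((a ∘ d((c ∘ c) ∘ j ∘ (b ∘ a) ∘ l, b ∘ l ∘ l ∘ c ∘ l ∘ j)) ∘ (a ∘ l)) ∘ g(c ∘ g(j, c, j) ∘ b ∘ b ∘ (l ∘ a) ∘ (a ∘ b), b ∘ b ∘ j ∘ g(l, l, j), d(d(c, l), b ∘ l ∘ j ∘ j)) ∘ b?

Answer: b ∘ d(b ∘ c ∘ c ∘ j ∘ l, b ∘ c ∘ j ∘ l ∘ l ∘ l) ∘ d(d(g(g(b, l, j), g(b, j, b), c ∘ j), d(b ∘ b ∘ j, j ∘ l)), b ∘ c ∘ g(c ∘ l, g(j, c, l), b ∘ b ∘ c) ∘ j ∘ l ∘ l ∘ l) ∘ g(b ∘ b ∘ b ∘ c ∘ g(j, c, j) ∘ l, b ∘ b ∘ g(l, l, j) ∘ j, d(d(c, l), b ∘ j ∘ j ∘ l)) ∘ l ∘ l

Derivation:
Flatten:  l ∘ d(a ∘ d(g(g(b, l, j), g(b, j, b), j ∘ c), d((b ∘ b) ∘ j, l ∘ j)), (c ∘ l) ∘ b ∘ j ∘ l ∘ g(c ∘ l, g(j, c, l), ((c ∘ a) ∘ b) ∘ b) ∘ l ∘ a) ∘ a ∘ d((c ∘ c) ∘ j ∘ (b ∘ a) ∘ l, b ∘ l ∘ l ∘ c ∘ l ∘ j) ∘ a ∘ l ∘ g(c ∘ g(j, c, j) ∘ b ∘ b ∘ (l ∘ a) ∘ (a ∘ b), b ∘ b ∘ j ∘ g(l, l, j), d(d(c, l), b ∘ l ∘ j ∘ j)) ∘ b
Inside:  d(a ∘ d(g(g(b, l, j), g(b, j, b), j ∘ c), d((b ∘ b) ∘ j, l ∘ j)), (c ∘ l) ∘ b ∘ j ∘ l ∘ g(c ∘ l, g(j, c, l), ((c ∘ a) ∘ b) ∘ b) ∘ l ∘ a)  →  d(d(g(g(b, l, j), g(b, j, b), c ∘ j), d(b ∘ b ∘ j, j ∘ l)), b ∘ c ∘ g(c ∘ l, g(j, c, l), b ∘ b ∘ c) ∘ j ∘ l ∘ l ∘ l)
Canonicalize subterm:  d((c ∘ c) ∘ j ∘ (b ∘ a) ∘ l, b ∘ l ∘ l ∘ c ∘ l ∘ j)  →  d(b ∘ c ∘ c ∘ j ∘ l, b ∘ c ∘ j ∘ l ∘ l ∘ l)
Canonicalize subterm:  g(c ∘ g(j, c, j) ∘ b ∘ b ∘ (l ∘ a) ∘ (a ∘ b), b ∘ b ∘ j ∘ g(l, l, j), d(d(c, l), b ∘ l ∘ j ∘ j))  →  g(b ∘ b ∘ b ∘ c ∘ g(j, c, j) ∘ l, b ∘ b ∘ g(l, l, j) ∘ j, d(d(c, l), b ∘ j ∘ j ∘ l))
Drop the unit:  drop a (×2)
Sort:  b ∘ d(b ∘ c ∘ c ∘ j ∘ l, b ∘ c ∘ j ∘ l ∘ l ∘ l) ∘ d(d(g(g(b, l, j), g(b, j, b), c ∘ j), d(b ∘ b ∘ j, j ∘ l)), b ∘ c ∘ g(c ∘ l, g(j, c, l), b ∘ b ∘ c) ∘ j ∘ l ∘ l ∘ l) ∘ g(b ∘ b ∘ b ∘ c ∘ g(j, c, j) ∘ l, b ∘ b ∘ g(l, l, j) ∘ j, d(d(c, l), b ∘ j ∘ j ∘ l)) ∘ l ∘ l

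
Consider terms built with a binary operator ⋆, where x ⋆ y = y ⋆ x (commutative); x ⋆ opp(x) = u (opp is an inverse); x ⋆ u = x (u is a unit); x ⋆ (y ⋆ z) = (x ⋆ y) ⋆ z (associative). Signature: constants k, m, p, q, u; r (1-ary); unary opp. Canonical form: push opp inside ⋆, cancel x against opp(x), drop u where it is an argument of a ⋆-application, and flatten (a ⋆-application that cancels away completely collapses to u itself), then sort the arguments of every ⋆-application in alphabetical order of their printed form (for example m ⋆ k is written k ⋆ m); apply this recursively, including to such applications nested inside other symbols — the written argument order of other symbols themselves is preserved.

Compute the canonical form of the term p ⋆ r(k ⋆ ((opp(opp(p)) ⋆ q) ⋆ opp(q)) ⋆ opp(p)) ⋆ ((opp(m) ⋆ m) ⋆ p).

Answer: p ⋆ p ⋆ r(k)

Derivation:
Push opp inside:  distribute opp over ⋆ and collapse double opp
Cancel inverse pairs:  m cancels
Collect terms:  p ⋆ p ⋆ r(k)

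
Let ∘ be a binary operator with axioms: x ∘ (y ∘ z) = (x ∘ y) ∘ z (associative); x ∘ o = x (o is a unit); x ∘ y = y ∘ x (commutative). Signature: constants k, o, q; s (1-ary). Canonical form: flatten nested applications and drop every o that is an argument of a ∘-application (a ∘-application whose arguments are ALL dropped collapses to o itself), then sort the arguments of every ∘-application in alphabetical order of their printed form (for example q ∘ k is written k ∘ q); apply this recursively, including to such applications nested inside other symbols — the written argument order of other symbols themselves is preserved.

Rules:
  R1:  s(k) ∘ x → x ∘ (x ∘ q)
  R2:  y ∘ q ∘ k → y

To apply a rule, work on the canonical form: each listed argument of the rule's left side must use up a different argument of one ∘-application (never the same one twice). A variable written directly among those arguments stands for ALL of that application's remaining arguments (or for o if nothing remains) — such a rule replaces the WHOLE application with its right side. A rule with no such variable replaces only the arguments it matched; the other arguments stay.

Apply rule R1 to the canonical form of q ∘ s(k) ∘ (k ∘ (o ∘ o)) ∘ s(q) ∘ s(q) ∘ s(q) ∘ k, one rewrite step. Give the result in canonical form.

Canonical form:  k ∘ k ∘ q ∘ s(k) ∘ s(q) ∘ s(q) ∘ s(q)
Apply R1:  consuming s(k);  x := k ∘ k ∘ q ∘ s(q) ∘ s(q) ∘ s(q)
The extension variable absorbs all remaining arguments, so the whole application is rewritten.
Result:  k ∘ k ∘ k ∘ k ∘ q ∘ q ∘ q ∘ s(q) ∘ s(q) ∘ s(q) ∘ s(q) ∘ s(q) ∘ s(q)

Answer: k ∘ k ∘ k ∘ k ∘ q ∘ q ∘ q ∘ s(q) ∘ s(q) ∘ s(q) ∘ s(q) ∘ s(q) ∘ s(q)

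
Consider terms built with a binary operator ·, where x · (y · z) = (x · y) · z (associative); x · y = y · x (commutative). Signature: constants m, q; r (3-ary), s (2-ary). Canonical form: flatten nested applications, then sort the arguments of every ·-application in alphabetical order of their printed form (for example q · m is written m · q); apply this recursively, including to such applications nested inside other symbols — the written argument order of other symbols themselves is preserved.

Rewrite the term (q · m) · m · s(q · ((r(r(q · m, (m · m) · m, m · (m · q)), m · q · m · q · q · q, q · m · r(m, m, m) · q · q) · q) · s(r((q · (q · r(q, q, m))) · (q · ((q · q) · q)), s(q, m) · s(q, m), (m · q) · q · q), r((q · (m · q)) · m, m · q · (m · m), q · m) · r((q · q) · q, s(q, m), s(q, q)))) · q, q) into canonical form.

Answer: m · m · q · s(q · q · q · r(r(m · q, m · m · m, m · m · q), m · m · q · q · q · q, m · q · q · q · r(m, m, m)) · s(r(q · q · q · q · q · q · r(q, q, m), s(q, m) · s(q, m), m · q · q · q), r(m · m · q · q, m · m · m · q, m · q) · r(q · q · q, s(q, m), s(q, q))), q)

Derivation:
Flatten:  q · m · m · s(q · ((r(r(q · m, (m · m) · m, m · (m · q)), m · q · m · q · q · q, q · m · r(m, m, m) · q · q) · q) · s(r((q · (q · r(q, q, m))) · (q · ((q · q) · q)), s(q, m) · s(q, m), (m · q) · q · q), r((q · (m · q)) · m, m · q · (m · m), q · m) · r((q · q) · q, s(q, m), s(q, q)))) · q, q)
Canonicalize subterm:  s(q · ((r(r(q · m, (m · m) · m, m · (m · q)), m · q · m · q · q · q, q · m · r(m, m, m) · q · q) · q) · s(r((q · (q · r(q, q, m))) · (q · ((q · q) · q)), s(q, m) · s(q, m), (m · q) · q · q), r((q · (m · q)) · m, m · q · (m · m), q · m) · r((q · q) · q, s(q, m), s(q, q)))) · q, q)  →  s(q · q · q · r(r(m · q, m · m · m, m · m · q), m · m · q · q · q · q, m · q · q · q · r(m, m, m)) · s(r(q · q · q · q · q · q · r(q, q, m), s(q, m) · s(q, m), m · q · q · q), r(m · m · q · q, m · m · m · q, m · q) · r(q · q · q, s(q, m), s(q, q))), q)
Order the arguments:  m · m · q · s(q · q · q · r(r(m · q, m · m · m, m · m · q), m · m · q · q · q · q, m · q · q · q · r(m, m, m)) · s(r(q · q · q · q · q · q · r(q, q, m), s(q, m) · s(q, m), m · q · q · q), r(m · m · q · q, m · m · m · q, m · q) · r(q · q · q, s(q, m), s(q, q))), q)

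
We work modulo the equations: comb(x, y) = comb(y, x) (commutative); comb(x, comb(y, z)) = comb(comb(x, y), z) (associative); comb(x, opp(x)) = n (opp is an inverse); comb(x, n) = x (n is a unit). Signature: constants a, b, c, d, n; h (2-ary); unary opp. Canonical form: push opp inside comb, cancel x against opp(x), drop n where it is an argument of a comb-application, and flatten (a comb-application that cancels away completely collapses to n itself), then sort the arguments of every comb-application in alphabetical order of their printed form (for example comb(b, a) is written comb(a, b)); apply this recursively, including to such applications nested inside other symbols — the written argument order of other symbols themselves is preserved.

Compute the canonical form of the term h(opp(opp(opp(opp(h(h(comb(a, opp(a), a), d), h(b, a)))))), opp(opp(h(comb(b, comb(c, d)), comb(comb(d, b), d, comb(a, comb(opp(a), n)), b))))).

Answer: h(h(h(a, d), h(b, a)), h(comb(b, c, d), comb(b, b, d, d)))

Derivation:
Work inside:  comb(comb(d, b), d, comb(a, comb(opp(a), n)), b)
Cancel inverse pairs:  a cancels
Collect:  comb(d, d, b, b)
Sort:  comb(b, b, d, d)
Put back:  h(h(h(a, d), h(b, a)), h(comb(b, c, d), comb(b, b, d, d)))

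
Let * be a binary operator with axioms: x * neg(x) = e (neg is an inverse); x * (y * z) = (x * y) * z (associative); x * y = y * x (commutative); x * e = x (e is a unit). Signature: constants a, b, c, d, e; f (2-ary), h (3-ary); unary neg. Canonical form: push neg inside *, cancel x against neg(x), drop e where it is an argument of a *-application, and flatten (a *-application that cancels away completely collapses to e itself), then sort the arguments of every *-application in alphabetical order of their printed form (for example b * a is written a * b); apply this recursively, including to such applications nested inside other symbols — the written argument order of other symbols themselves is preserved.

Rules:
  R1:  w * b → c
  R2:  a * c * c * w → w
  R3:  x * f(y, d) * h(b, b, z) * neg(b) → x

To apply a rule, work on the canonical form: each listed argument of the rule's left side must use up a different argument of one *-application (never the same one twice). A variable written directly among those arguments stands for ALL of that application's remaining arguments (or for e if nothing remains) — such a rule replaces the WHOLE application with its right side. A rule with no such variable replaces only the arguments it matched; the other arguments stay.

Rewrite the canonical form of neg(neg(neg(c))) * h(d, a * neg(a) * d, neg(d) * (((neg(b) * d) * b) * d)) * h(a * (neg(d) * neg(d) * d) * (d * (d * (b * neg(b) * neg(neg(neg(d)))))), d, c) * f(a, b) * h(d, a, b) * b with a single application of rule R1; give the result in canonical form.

Answer: c

Derivation:
Canonical form:  b * f(a, b) * h(a, d, c) * h(d, a, b) * h(d, d, d) * neg(c)
R1 matches:  uses b;  w := f(a, b) * h(a, d, c) * h(d, a, b) * h(d, d, d) * neg(c)
The variable takes the whole remainder — replace the entire application.
New term:  c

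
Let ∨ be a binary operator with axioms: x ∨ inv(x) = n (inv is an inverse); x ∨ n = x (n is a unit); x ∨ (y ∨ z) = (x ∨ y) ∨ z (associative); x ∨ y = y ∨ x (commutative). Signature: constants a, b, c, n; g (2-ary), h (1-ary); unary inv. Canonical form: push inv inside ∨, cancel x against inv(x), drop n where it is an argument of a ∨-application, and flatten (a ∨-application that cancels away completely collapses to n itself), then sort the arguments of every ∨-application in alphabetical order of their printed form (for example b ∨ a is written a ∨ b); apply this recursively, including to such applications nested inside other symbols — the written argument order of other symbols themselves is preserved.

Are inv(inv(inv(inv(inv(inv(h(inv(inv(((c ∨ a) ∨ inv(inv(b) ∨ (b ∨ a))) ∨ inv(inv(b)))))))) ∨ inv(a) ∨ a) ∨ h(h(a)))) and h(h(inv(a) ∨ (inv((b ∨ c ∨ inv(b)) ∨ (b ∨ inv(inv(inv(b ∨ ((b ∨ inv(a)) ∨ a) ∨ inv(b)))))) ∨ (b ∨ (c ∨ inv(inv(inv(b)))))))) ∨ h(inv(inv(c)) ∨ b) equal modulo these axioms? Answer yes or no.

Answer: no — h(b ∨ c) ∨ h(h(a)) vs h(b ∨ c) ∨ h(h(inv(a)))

Derivation:
Left:  inv(inv(inv(inv(inv(inv(h(inv(inv(((c ∨ a) ∨ inv(inv(b) ∨ (b ∨ a))) ∨ inv(inv(b)))))))) ∨ inv(a) ∨ a) ∨ h(h(a))))
  Push inv inside:  distribute inv over ∨ and collapse double inv
  Cancel inverse pairs:  a cancels
  Collect:  h(b ∨ c) ∨ h(h(a))
Right:  h(h(inv(a) ∨ (inv((b ∨ c ∨ inv(b)) ∨ (b ∨ inv(inv(inv(b ∨ ((b ∨ inv(a)) ∨ a) ∨ inv(b)))))) ∨ (b ∨ (c ∨ inv(inv(inv(b)))))))) ∨ h(inv(inv(c)) ∨ b)
  Push inv inside:  distribute inv over ∨ and collapse double inv
  Collect terms:  h(h(inv(a))) ∨ h(b ∨ c)
  Sort arguments:  h(b ∨ c) ∨ h(h(inv(a)))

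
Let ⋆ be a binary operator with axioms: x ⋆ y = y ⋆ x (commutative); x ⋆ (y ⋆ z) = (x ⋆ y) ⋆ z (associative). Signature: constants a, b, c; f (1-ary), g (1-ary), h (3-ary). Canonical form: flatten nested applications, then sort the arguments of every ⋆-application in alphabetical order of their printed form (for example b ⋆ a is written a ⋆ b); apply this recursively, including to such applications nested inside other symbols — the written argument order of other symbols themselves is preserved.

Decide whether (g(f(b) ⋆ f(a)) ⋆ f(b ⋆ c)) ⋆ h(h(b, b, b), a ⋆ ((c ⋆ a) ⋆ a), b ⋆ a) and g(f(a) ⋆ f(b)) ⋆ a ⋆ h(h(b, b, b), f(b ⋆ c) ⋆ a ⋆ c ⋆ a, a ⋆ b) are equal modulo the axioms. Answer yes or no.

Left:  (g(f(b) ⋆ f(a)) ⋆ f(b ⋆ c)) ⋆ h(h(b, b, b), a ⋆ ((c ⋆ a) ⋆ a), b ⋆ a)
  Merge nested applications:  g(f(b) ⋆ f(a)) ⋆ f(b ⋆ c) ⋆ h(h(b, b, b), a ⋆ ((c ⋆ a) ⋆ a), b ⋆ a)
  Inside:  g(f(b) ⋆ f(a))  →  g(f(a) ⋆ f(b))
  Canonicalize subterm:  h(h(b, b, b), a ⋆ ((c ⋆ a) ⋆ a), b ⋆ a)  →  h(h(b, b, b), a ⋆ a ⋆ a ⋆ c, a ⋆ b)
  Sort arguments:  f(b ⋆ c) ⋆ g(f(a) ⋆ f(b)) ⋆ h(h(b, b, b), a ⋆ a ⋆ a ⋆ c, a ⋆ b)
Right:  g(f(a) ⋆ f(b)) ⋆ a ⋆ h(h(b, b, b), f(b ⋆ c) ⋆ a ⋆ c ⋆ a, a ⋆ b)
  Canonicalize subterm:  h(h(b, b, b), f(b ⋆ c) ⋆ a ⋆ c ⋆ a, a ⋆ b)  →  h(h(b, b, b), a ⋆ a ⋆ c ⋆ f(b ⋆ c), a ⋆ b)
  Sort arguments:  a ⋆ g(f(a) ⋆ f(b)) ⋆ h(h(b, b, b), a ⋆ a ⋆ c ⋆ f(b ⋆ c), a ⋆ b)

Answer: no — f(b ⋆ c) ⋆ g(f(a) ⋆ f(b)) ⋆ h(h(b, b, b), a ⋆ a ⋆ a ⋆ c, a ⋆ b) vs a ⋆ g(f(a) ⋆ f(b)) ⋆ h(h(b, b, b), a ⋆ a ⋆ c ⋆ f(b ⋆ c), a ⋆ b)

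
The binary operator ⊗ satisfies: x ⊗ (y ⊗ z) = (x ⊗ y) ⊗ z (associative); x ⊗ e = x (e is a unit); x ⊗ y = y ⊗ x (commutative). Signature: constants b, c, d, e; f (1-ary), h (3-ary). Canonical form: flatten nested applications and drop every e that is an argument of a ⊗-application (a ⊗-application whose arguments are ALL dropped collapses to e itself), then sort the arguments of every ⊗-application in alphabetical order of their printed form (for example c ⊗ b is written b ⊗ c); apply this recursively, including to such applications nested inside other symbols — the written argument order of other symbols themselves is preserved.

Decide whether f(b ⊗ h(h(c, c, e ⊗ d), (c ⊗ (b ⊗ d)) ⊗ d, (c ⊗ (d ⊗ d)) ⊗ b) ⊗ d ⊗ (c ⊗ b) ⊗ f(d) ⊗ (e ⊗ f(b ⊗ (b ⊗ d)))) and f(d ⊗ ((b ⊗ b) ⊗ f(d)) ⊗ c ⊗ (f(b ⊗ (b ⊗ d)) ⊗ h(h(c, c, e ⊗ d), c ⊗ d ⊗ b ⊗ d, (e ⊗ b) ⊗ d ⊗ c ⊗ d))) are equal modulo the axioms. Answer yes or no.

Left:  f(b ⊗ h(h(c, c, e ⊗ d), (c ⊗ (b ⊗ d)) ⊗ d, (c ⊗ (d ⊗ d)) ⊗ b) ⊗ d ⊗ (c ⊗ b) ⊗ f(d) ⊗ (e ⊗ f(b ⊗ (b ⊗ d))))
  Focus inside:  b ⊗ h(h(c, c, e ⊗ d), (c ⊗ (b ⊗ d)) ⊗ d, (c ⊗ (d ⊗ d)) ⊗ b) ⊗ d ⊗ (c ⊗ b) ⊗ f(d) ⊗ (e ⊗ f(b ⊗ (b ⊗ d)))
  Un-nest:  b ⊗ h(h(c, c, e ⊗ d), (c ⊗ (b ⊗ d)) ⊗ d, (c ⊗ (d ⊗ d)) ⊗ b) ⊗ d ⊗ c ⊗ b ⊗ f(d) ⊗ e ⊗ f(b ⊗ (b ⊗ d))
  Canonicalize subterm:  h(h(c, c, e ⊗ d), (c ⊗ (b ⊗ d)) ⊗ d, (c ⊗ (d ⊗ d)) ⊗ b)  →  h(h(c, c, d), b ⊗ c ⊗ d ⊗ d, b ⊗ c ⊗ d ⊗ d)
  Canonicalize subterm:  f(b ⊗ (b ⊗ d))  →  f(b ⊗ b ⊗ d)
  Unit:  drop e
  Sort:  b ⊗ b ⊗ c ⊗ d ⊗ f(b ⊗ b ⊗ d) ⊗ f(d) ⊗ h(h(c, c, d), b ⊗ c ⊗ d ⊗ d, b ⊗ c ⊗ d ⊗ d)
  Put back:  f(b ⊗ b ⊗ c ⊗ d ⊗ f(b ⊗ b ⊗ d) ⊗ f(d) ⊗ h(h(c, c, d), b ⊗ c ⊗ d ⊗ d, b ⊗ c ⊗ d ⊗ d))
Right:  f(d ⊗ ((b ⊗ b) ⊗ f(d)) ⊗ c ⊗ (f(b ⊗ (b ⊗ d)) ⊗ h(h(c, c, e ⊗ d), c ⊗ d ⊗ b ⊗ d, (e ⊗ b) ⊗ d ⊗ c ⊗ d)))
  Descend into:  d ⊗ ((b ⊗ b) ⊗ f(d)) ⊗ c ⊗ (f(b ⊗ (b ⊗ d)) ⊗ h(h(c, c, e ⊗ d), c ⊗ d ⊗ b ⊗ d, (e ⊗ b) ⊗ d ⊗ c ⊗ d))
  Merge nested applications:  d ⊗ b ⊗ b ⊗ f(d) ⊗ c ⊗ f(b ⊗ (b ⊗ d)) ⊗ h(h(c, c, e ⊗ d), c ⊗ d ⊗ b ⊗ d, (e ⊗ b) ⊗ d ⊗ c ⊗ d)
  Simplify inside:  f(b ⊗ (b ⊗ d))  →  f(b ⊗ b ⊗ d)
  Canonicalize subterm:  h(h(c, c, e ⊗ d), c ⊗ d ⊗ b ⊗ d, (e ⊗ b) ⊗ d ⊗ c ⊗ d)  →  h(h(c, c, d), b ⊗ c ⊗ d ⊗ d, b ⊗ c ⊗ d ⊗ d)
  Sort:  b ⊗ b ⊗ c ⊗ d ⊗ f(b ⊗ b ⊗ d) ⊗ f(d) ⊗ h(h(c, c, d), b ⊗ c ⊗ d ⊗ d, b ⊗ c ⊗ d ⊗ d)
  Put back:  f(b ⊗ b ⊗ c ⊗ d ⊗ f(b ⊗ b ⊗ d) ⊗ f(d) ⊗ h(h(c, c, d), b ⊗ c ⊗ d ⊗ d, b ⊗ c ⊗ d ⊗ d))

Answer: yes — both canonical forms are f(b ⊗ b ⊗ c ⊗ d ⊗ f(b ⊗ b ⊗ d) ⊗ f(d) ⊗ h(h(c, c, d), b ⊗ c ⊗ d ⊗ d, b ⊗ c ⊗ d ⊗ d))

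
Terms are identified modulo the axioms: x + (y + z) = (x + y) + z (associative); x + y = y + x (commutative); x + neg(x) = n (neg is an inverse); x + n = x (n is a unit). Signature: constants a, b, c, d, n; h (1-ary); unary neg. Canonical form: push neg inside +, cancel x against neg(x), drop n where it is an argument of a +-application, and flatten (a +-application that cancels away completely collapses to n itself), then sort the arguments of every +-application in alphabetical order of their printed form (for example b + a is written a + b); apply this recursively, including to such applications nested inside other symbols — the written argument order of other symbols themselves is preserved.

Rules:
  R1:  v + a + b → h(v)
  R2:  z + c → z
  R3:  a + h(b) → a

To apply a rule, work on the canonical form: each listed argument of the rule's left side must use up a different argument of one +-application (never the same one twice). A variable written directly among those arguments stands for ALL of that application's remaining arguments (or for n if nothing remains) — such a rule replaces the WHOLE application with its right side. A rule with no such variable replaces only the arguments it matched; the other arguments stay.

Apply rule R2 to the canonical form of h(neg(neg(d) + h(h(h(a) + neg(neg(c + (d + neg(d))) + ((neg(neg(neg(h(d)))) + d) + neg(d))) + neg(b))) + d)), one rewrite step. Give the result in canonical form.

Answer: h(neg(h(h(h(a) + h(d) + neg(b)))))

Derivation:
Canonical form:  h(neg(h(h(c + h(a) + h(d) + neg(b)))))
Apply R2:  consuming c;  z := h(a) + h(d) + neg(b)
The extension variable absorbs all remaining arguments, so the whole application is rewritten.
New term:  h(neg(h(h(h(a) + h(d) + neg(b)))))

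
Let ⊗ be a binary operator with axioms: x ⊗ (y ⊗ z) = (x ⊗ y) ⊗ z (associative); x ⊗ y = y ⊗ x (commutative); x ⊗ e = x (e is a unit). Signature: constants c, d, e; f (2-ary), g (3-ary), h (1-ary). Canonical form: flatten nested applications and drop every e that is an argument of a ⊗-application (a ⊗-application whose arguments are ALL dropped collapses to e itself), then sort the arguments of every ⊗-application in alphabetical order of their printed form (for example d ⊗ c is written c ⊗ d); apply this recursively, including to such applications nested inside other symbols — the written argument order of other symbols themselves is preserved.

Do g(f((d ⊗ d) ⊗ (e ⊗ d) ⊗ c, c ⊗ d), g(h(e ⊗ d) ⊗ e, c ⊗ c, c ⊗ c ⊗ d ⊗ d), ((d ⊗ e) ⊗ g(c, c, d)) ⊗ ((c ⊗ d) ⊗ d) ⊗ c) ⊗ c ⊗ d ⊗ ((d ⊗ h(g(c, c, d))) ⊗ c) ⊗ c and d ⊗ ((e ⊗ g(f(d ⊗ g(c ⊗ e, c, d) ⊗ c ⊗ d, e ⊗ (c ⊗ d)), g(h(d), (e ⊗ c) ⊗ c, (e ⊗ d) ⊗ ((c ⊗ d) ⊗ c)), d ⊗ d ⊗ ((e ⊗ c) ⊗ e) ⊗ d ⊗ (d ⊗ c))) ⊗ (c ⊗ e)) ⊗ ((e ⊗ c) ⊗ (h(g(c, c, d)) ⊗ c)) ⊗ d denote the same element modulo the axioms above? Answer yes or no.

Left:  g(f((d ⊗ d) ⊗ (e ⊗ d) ⊗ c, c ⊗ d), g(h(e ⊗ d) ⊗ e, c ⊗ c, c ⊗ c ⊗ d ⊗ d), ((d ⊗ e) ⊗ g(c, c, d)) ⊗ ((c ⊗ d) ⊗ d) ⊗ c) ⊗ c ⊗ d ⊗ ((d ⊗ h(g(c, c, d))) ⊗ c) ⊗ c
  Flatten:  g(f((d ⊗ d) ⊗ (e ⊗ d) ⊗ c, c ⊗ d), g(h(e ⊗ d) ⊗ e, c ⊗ c, c ⊗ c ⊗ d ⊗ d), ((d ⊗ e) ⊗ g(c, c, d)) ⊗ ((c ⊗ d) ⊗ d) ⊗ c) ⊗ c ⊗ d ⊗ d ⊗ h(g(c, c, d)) ⊗ c ⊗ c
  Canonicalize subterm:  g(f((d ⊗ d) ⊗ (e ⊗ d) ⊗ c, c ⊗ d), g(h(e ⊗ d) ⊗ e, c ⊗ c, c ⊗ c ⊗ d ⊗ d), ((d ⊗ e) ⊗ g(c, c, d)) ⊗ ((c ⊗ d) ⊗ d) ⊗ c)  →  g(f(c ⊗ d ⊗ d ⊗ d, c ⊗ d), g(h(d), c ⊗ c, c ⊗ c ⊗ d ⊗ d), c ⊗ c ⊗ d ⊗ d ⊗ d ⊗ g(c, c, d))
  Sort arguments:  c ⊗ c ⊗ c ⊗ d ⊗ d ⊗ g(f(c ⊗ d ⊗ d ⊗ d, c ⊗ d), g(h(d), c ⊗ c, c ⊗ c ⊗ d ⊗ d), c ⊗ c ⊗ d ⊗ d ⊗ d ⊗ g(c, c, d)) ⊗ h(g(c, c, d))
Right:  d ⊗ ((e ⊗ g(f(d ⊗ g(c ⊗ e, c, d) ⊗ c ⊗ d, e ⊗ (c ⊗ d)), g(h(d), (e ⊗ c) ⊗ c, (e ⊗ d) ⊗ ((c ⊗ d) ⊗ c)), d ⊗ d ⊗ ((e ⊗ c) ⊗ e) ⊗ d ⊗ (d ⊗ c))) ⊗ (c ⊗ e)) ⊗ ((e ⊗ c) ⊗ (h(g(c, c, d)) ⊗ c)) ⊗ d
  Merge nested applications:  d ⊗ e ⊗ g(f(d ⊗ g(c ⊗ e, c, d) ⊗ c ⊗ d, e ⊗ (c ⊗ d)), g(h(d), (e ⊗ c) ⊗ c, (e ⊗ d) ⊗ ((c ⊗ d) ⊗ c)), d ⊗ d ⊗ ((e ⊗ c) ⊗ e) ⊗ d ⊗ (d ⊗ c)) ⊗ c ⊗ e ⊗ e ⊗ c ⊗ h(g(c, c, d)) ⊗ c ⊗ d
  Inside:  g(f(d ⊗ g(c ⊗ e, c, d) ⊗ c ⊗ d, e ⊗ (c ⊗ d)), g(h(d), (e ⊗ c) ⊗ c, (e ⊗ d) ⊗ ((c ⊗ d) ⊗ c)), d ⊗ d ⊗ ((e ⊗ c) ⊗ e) ⊗ d ⊗ (d ⊗ c))  →  g(f(c ⊗ d ⊗ d ⊗ g(c, c, d), c ⊗ d), g(h(d), c ⊗ c, c ⊗ c ⊗ d ⊗ d), c ⊗ c ⊗ d ⊗ d ⊗ d ⊗ d)
  Drop the unit:  drop e (×3)
  Sort arguments:  c ⊗ c ⊗ c ⊗ d ⊗ d ⊗ g(f(c ⊗ d ⊗ d ⊗ g(c, c, d), c ⊗ d), g(h(d), c ⊗ c, c ⊗ c ⊗ d ⊗ d), c ⊗ c ⊗ d ⊗ d ⊗ d ⊗ d) ⊗ h(g(c, c, d))

Answer: no — c ⊗ c ⊗ c ⊗ d ⊗ d ⊗ g(f(c ⊗ d ⊗ d ⊗ d, c ⊗ d), g(h(d), c ⊗ c, c ⊗ c ⊗ d ⊗ d), c ⊗ c ⊗ d ⊗ d ⊗ d ⊗ g(c, c, d)) ⊗ h(g(c, c, d)) vs c ⊗ c ⊗ c ⊗ d ⊗ d ⊗ g(f(c ⊗ d ⊗ d ⊗ g(c, c, d), c ⊗ d), g(h(d), c ⊗ c, c ⊗ c ⊗ d ⊗ d), c ⊗ c ⊗ d ⊗ d ⊗ d ⊗ d) ⊗ h(g(c, c, d))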